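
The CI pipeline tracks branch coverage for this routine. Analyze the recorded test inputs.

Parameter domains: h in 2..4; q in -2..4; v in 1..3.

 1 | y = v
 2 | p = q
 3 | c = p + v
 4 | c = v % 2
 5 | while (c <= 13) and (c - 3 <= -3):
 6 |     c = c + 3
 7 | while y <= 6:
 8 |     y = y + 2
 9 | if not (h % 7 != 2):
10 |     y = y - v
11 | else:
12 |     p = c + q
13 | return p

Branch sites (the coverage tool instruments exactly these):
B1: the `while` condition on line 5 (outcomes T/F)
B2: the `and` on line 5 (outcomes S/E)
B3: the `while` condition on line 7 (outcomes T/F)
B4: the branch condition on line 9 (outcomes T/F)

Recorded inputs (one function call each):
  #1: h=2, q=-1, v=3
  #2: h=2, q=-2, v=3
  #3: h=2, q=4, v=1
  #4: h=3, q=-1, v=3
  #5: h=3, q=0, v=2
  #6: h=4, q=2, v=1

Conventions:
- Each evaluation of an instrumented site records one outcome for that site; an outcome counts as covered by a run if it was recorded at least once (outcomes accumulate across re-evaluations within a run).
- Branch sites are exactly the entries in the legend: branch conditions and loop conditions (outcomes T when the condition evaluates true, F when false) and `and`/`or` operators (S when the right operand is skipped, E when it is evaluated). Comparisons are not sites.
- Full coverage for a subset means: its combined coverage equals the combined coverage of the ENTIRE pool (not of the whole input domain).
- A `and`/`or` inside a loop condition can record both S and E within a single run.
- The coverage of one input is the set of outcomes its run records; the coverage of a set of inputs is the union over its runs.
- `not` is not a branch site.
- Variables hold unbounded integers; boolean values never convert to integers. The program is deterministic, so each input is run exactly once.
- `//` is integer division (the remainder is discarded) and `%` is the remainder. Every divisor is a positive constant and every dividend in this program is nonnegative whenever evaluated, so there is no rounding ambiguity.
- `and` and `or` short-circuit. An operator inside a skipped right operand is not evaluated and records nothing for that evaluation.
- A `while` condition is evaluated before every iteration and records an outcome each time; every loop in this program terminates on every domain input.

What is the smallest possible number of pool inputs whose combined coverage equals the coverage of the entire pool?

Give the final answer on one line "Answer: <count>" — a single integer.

#1 (h=2, q=-1, v=3) -> B2->E, B1->F, B3->T, B3->T, B3->F, B4->T; covered: B1=F, B2=E, B3=T, B3=F, B4=T
#2 (h=2, q=-2, v=3) -> B2->E, B1->F, B3->T, B3->T, B3->F, B4->T; covered: B1=F, B2=E, B3=T, B3=F, B4=T
#3 (h=2, q=4, v=1) -> B2->E, B1->F, B3->T, B3->T, B3->T, B3->F, B4->T; covered: B1=F, B2=E, B3=T, B3=F, B4=T
#4 (h=3, q=-1, v=3) -> B2->E, B1->F, B3->T, B3->T, B3->F, B4->F; covered: B1=F, B2=E, B3=T, B3=F, B4=F
#5 (h=3, q=0, v=2) -> B2->E, B1->T, B2->E, B1->F, B3->T, B3->T, B3->T, B3->F, B4->F; covered: B1=T, B1=F, B2=E, B3=T, B3=F, B4=F
#6 (h=4, q=2, v=1) -> B2->E, B1->F, B3->T, B3->T, B3->T, B3->F, B4->F; covered: B1=F, B2=E, B3=T, B3=F, B4=F
union over all inputs: B1=T, B1=F, B2=E, B3=T, B3=F, B4=T, B4=F (7 outcomes)
checked all size-1 subsets: none covers 7 outcomes (max 6/7)
inputs {1, 5} (size 2) cover everything; no size-2 subset with a lexicographically smaller index list covers all 7

Answer: 2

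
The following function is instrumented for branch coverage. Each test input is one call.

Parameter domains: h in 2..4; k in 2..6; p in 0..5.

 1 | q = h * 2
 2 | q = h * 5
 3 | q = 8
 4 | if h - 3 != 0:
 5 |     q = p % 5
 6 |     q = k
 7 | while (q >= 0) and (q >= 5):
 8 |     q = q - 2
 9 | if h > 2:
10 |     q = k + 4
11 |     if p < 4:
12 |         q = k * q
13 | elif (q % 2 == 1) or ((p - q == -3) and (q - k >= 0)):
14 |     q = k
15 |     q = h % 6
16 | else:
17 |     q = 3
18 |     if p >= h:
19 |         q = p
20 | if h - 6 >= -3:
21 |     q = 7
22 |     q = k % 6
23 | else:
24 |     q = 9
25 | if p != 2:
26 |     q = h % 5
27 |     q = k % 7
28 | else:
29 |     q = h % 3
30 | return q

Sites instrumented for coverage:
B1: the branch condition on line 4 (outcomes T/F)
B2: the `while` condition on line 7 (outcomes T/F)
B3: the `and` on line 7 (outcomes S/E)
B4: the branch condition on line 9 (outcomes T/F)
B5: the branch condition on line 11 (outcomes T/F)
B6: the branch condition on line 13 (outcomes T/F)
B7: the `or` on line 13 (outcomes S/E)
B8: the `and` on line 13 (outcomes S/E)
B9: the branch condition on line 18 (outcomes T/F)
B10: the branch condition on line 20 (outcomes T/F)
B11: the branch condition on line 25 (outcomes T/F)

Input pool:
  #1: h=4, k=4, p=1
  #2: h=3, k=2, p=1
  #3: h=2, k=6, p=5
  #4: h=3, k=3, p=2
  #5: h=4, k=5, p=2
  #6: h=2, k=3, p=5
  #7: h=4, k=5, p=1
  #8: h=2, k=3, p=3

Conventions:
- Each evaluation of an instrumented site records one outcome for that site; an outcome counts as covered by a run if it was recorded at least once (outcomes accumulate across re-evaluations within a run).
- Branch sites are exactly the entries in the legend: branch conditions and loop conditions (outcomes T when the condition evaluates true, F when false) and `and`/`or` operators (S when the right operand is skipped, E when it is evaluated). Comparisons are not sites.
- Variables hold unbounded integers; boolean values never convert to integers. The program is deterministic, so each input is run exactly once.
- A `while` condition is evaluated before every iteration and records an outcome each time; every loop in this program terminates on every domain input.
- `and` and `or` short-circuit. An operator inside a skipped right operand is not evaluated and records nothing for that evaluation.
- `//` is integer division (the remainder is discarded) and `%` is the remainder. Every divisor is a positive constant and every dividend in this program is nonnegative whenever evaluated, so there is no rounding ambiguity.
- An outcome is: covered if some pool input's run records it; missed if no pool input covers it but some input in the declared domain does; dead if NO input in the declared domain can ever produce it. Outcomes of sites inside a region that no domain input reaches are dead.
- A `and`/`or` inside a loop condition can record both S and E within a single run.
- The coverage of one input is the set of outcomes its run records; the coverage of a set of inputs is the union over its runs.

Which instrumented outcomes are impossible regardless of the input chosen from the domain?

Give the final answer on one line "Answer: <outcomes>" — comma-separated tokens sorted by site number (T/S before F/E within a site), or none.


sweeping the full domain (90 inputs) for each outcome:
  B3=S: unreachable across the whole domain -> dead
  reachable outcomes have witnesses, e.g. B1=T (e.g. h=2, k=2, p=0), B1=F (e.g. h=3, k=2, p=0), B2=T (e.g. h=2, k=5, p=0), B2=F (e.g. h=2, k=2, p=0)
Answer: B3=S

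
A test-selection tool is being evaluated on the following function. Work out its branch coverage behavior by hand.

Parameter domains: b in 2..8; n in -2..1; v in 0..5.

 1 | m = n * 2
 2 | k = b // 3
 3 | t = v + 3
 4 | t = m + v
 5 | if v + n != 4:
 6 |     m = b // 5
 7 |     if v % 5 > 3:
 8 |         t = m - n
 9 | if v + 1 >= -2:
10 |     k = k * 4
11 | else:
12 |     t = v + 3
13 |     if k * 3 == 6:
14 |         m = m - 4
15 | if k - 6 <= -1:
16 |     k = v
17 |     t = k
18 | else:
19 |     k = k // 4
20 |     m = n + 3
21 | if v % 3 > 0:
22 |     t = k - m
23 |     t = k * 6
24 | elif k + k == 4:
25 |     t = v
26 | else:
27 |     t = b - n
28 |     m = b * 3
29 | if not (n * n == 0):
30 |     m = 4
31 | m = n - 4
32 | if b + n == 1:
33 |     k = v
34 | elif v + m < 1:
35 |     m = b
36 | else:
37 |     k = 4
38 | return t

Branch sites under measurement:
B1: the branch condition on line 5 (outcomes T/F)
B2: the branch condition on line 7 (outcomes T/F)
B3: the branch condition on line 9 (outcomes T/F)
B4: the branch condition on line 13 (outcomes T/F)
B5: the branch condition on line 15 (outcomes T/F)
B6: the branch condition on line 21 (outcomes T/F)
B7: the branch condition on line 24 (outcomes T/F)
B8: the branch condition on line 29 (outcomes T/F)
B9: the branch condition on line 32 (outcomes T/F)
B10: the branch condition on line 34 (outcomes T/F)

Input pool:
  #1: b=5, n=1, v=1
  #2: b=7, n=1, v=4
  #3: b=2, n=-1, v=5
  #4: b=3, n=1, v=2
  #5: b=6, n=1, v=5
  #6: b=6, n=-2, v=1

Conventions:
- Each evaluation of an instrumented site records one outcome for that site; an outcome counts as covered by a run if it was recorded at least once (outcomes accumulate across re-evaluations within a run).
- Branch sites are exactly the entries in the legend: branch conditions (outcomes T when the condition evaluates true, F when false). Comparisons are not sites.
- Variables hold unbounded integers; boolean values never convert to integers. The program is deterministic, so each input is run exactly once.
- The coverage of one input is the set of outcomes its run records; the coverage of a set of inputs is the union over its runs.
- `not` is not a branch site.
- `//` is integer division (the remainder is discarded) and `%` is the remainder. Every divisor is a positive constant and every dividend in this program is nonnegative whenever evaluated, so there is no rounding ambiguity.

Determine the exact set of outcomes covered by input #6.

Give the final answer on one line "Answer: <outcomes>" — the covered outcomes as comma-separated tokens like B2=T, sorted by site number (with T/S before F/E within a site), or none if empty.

Simulating input #6 (b=6, n=-2, v=1) step by step:
  B1->T, B2->F, B3->T, B5->F, B6->T, B8->T, B9->F, B10->T
collecting distinct outcomes: B1=T, B2=F, B3=T, B5=F, B6=T, B8=T, B9=F, B10=T

Answer: B1=T, B2=F, B3=T, B5=F, B6=T, B8=T, B9=F, B10=T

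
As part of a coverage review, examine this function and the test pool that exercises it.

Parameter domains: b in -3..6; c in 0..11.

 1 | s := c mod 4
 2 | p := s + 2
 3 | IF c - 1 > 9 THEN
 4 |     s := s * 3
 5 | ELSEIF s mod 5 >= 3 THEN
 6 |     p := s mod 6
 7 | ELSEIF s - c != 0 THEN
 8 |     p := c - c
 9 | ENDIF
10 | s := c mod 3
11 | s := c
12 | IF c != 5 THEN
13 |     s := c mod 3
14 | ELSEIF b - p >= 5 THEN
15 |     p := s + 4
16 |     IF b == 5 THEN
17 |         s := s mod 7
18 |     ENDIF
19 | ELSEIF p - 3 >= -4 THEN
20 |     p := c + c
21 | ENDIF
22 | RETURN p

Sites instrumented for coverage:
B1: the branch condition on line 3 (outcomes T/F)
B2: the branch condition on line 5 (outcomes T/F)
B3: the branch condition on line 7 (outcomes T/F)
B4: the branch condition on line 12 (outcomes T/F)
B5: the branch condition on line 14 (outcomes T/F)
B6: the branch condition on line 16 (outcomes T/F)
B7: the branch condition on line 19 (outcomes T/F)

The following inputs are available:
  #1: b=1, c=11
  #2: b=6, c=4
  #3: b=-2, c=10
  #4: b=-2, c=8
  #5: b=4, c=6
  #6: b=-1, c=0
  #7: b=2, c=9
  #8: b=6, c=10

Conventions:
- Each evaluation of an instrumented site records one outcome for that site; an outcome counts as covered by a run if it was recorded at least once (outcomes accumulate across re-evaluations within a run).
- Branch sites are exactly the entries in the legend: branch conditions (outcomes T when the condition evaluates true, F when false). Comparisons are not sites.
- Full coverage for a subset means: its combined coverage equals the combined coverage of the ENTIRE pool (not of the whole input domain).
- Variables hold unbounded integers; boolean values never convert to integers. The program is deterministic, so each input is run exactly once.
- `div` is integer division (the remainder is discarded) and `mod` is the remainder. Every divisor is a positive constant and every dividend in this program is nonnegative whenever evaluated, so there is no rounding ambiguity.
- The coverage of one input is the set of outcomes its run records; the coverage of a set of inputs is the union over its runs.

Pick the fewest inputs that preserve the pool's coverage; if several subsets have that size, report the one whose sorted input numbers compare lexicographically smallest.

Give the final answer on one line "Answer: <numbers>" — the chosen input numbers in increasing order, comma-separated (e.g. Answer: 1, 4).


input #1 (b=1, c=11): events B1->T, B4->T; covers B1=T, B4=T
input #2 (b=6, c=4): events B1->F, B2->F, B3->T, B4->T; covers B1=F, B2=F, B3=T, B4=T
input #3 (b=-2, c=10): events B1->F, B2->F, B3->T, B4->T; covers B1=F, B2=F, B3=T, B4=T
input #4 (b=-2, c=8): events B1->F, B2->F, B3->T, B4->T; covers B1=F, B2=F, B3=T, B4=T
input #5 (b=4, c=6): events B1->F, B2->F, B3->T, B4->T; covers B1=F, B2=F, B3=T, B4=T
input #6 (b=-1, c=0): events B1->F, B2->F, B3->F, B4->T; covers B1=F, B2=F, B3=F, B4=T
input #7 (b=2, c=9): events B1->F, B2->F, B3->T, B4->T; covers B1=F, B2=F, B3=T, B4=T
input #8 (b=6, c=10): events B1->F, B2->F, B3->T, B4->T; covers B1=F, B2=F, B3=T, B4=T
together the pool reaches 6 outcomes: B1=T, B1=F, B2=F, B3=T, B3=F, B4=T
every size-1 subset falls short of the 6 outcomes (best: 4/6)
every size-2 subset falls short of the 6 outcomes (best: 5/6)
the canonical winner is {1, 2, 6}: size 3, full 6-outcome coverage, earliest index list among size-3 covers
Answer: 1, 2, 6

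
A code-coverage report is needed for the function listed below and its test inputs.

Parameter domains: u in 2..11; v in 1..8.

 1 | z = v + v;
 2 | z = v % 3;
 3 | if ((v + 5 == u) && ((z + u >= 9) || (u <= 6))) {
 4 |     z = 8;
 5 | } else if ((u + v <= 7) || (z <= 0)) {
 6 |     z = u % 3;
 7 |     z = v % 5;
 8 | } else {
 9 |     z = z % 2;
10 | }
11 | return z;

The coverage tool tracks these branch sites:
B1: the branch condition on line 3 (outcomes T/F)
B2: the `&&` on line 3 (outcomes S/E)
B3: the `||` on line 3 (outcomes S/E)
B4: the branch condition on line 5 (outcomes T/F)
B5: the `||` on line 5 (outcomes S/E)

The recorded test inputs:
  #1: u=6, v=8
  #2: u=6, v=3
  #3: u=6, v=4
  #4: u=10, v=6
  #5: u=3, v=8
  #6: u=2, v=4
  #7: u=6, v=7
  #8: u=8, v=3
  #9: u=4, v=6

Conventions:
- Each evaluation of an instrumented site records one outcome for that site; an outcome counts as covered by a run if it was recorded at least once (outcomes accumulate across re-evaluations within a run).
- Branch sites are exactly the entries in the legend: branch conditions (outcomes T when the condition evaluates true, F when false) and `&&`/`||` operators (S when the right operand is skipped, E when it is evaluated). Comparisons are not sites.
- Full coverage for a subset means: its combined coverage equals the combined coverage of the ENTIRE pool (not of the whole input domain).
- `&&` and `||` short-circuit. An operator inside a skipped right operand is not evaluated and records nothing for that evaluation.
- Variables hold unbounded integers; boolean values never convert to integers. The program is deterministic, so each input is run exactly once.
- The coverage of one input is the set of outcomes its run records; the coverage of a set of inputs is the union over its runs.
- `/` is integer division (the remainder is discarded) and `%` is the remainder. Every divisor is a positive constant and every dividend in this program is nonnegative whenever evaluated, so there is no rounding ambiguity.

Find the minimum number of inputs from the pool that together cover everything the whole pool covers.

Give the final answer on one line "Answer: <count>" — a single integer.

run #1 (u=6, v=8) runs B2->S, B1->F, B5->E, B4->F; records B1=F, B2=S, B4=F, B5=E
run #2 (u=6, v=3) runs B2->S, B1->F, B5->E, B4->T; records B1=F, B2=S, B4=T, B5=E
run #3 (u=6, v=4) runs B2->S, B1->F, B5->E, B4->F; records B1=F, B2=S, B4=F, B5=E
run #4 (u=10, v=6) runs B2->S, B1->F, B5->E, B4->T; records B1=F, B2=S, B4=T, B5=E
run #5 (u=3, v=8) runs B2->S, B1->F, B5->E, B4->F; records B1=F, B2=S, B4=F, B5=E
run #6 (u=2, v=4) runs B2->S, B1->F, B5->S, B4->T; records B1=F, B2=S, B4=T, B5=S
run #7 (u=6, v=7) runs B2->S, B1->F, B5->E, B4->F; records B1=F, B2=S, B4=F, B5=E
run #8 (u=8, v=3) runs B2->E, B3->E, B1->F, B5->E, B4->T; records B1=F, B2=E, B3=E, B4=T, B5=E
run #9 (u=4, v=6) runs B2->S, B1->F, B5->E, B4->T; records B1=F, B2=S, B4=T, B5=E
the full pool covers 8 outcomes: B1=F, B2=S, B2=E, B3=E, B4=T, B4=F, B5=S, B5=E
no size-1 subset reaches all 8 outcomes (best union: 5/8)
no size-2 subset reaches all 8 outcomes (best union: 7/8)
inputs {1, 6, 8} (size 3) cover everything; no size-3 subset with a lexicographically smaller index list covers all 8

Answer: 3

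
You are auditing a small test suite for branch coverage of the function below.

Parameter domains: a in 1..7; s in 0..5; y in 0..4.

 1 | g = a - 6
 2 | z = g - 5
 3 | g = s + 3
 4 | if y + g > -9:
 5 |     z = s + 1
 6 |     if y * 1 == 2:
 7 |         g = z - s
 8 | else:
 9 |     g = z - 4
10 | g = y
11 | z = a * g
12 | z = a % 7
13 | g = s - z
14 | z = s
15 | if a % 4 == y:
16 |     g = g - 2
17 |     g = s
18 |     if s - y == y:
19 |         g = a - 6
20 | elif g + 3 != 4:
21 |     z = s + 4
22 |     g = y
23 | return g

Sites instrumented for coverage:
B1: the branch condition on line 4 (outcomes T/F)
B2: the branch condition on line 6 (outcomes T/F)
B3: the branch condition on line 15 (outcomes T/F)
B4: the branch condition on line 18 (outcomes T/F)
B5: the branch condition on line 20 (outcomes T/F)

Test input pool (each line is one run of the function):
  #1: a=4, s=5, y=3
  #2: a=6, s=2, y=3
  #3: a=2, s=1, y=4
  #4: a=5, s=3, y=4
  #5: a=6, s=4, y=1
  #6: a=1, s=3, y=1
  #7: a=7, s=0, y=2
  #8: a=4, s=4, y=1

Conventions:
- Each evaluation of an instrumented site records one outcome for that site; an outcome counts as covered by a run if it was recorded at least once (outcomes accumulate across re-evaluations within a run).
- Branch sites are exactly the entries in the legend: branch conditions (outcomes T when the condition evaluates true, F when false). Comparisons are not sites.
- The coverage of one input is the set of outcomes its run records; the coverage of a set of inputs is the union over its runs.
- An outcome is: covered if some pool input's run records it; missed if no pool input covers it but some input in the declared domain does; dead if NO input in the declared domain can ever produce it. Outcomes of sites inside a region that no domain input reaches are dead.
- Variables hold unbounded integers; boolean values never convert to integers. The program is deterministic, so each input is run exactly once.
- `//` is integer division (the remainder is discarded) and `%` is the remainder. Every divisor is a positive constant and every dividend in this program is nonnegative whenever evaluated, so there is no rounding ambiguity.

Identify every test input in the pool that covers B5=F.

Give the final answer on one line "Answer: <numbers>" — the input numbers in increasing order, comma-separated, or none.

input #1 (a=4, s=5, y=3): records B5=F
input #2 (a=6, s=2, y=3): does not record B5=F
input #3 (a=2, s=1, y=4): does not record B5=F
input #4 (a=5, s=3, y=4): does not record B5=F
input #5 (a=6, s=4, y=1): does not record B5=F
input #6 (a=1, s=3, y=1): does not record B5=F
input #7 (a=7, s=0, y=2): does not record B5=F
input #8 (a=4, s=4, y=1): does not record B5=F

Answer: 1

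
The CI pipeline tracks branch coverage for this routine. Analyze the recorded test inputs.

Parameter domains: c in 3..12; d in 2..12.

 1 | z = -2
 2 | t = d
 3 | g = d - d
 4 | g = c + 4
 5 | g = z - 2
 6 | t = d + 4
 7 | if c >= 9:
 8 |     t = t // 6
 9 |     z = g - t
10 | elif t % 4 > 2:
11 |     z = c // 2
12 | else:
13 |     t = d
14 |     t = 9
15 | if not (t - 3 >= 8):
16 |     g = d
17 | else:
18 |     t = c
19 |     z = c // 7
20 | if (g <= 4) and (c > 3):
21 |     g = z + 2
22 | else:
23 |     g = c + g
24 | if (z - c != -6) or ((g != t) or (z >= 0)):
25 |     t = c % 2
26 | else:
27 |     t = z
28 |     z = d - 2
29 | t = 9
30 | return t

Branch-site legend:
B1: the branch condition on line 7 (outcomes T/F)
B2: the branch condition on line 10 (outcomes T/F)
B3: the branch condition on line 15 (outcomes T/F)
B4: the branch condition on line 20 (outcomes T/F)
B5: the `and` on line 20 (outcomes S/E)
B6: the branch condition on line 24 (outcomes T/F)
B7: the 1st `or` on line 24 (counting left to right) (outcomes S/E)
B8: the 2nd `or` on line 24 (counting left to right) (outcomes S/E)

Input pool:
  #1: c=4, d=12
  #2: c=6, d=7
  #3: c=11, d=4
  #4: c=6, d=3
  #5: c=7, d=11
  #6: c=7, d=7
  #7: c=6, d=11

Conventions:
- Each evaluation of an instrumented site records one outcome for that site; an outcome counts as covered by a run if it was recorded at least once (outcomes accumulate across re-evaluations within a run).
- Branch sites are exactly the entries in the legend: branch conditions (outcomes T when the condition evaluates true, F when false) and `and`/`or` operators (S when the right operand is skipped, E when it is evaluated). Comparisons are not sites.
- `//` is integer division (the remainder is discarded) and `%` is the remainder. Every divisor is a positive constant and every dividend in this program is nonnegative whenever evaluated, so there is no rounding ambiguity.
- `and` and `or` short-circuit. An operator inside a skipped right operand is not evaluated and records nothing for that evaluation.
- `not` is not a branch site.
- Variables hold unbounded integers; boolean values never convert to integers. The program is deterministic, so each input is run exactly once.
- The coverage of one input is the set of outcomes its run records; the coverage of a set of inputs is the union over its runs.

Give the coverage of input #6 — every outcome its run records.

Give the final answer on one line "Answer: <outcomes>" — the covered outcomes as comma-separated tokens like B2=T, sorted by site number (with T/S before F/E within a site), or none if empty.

Event log for input #6 (c=7, d=7):
  B1->F, B2->T, B3->F, B5->E, B4->T, B7->E, B8->S, B6->T
as a set, this run covers: B1=F, B2=T, B3=F, B4=T, B5=E, B6=T, B7=E, B8=S

Answer: B1=F, B2=T, B3=F, B4=T, B5=E, B6=T, B7=E, B8=S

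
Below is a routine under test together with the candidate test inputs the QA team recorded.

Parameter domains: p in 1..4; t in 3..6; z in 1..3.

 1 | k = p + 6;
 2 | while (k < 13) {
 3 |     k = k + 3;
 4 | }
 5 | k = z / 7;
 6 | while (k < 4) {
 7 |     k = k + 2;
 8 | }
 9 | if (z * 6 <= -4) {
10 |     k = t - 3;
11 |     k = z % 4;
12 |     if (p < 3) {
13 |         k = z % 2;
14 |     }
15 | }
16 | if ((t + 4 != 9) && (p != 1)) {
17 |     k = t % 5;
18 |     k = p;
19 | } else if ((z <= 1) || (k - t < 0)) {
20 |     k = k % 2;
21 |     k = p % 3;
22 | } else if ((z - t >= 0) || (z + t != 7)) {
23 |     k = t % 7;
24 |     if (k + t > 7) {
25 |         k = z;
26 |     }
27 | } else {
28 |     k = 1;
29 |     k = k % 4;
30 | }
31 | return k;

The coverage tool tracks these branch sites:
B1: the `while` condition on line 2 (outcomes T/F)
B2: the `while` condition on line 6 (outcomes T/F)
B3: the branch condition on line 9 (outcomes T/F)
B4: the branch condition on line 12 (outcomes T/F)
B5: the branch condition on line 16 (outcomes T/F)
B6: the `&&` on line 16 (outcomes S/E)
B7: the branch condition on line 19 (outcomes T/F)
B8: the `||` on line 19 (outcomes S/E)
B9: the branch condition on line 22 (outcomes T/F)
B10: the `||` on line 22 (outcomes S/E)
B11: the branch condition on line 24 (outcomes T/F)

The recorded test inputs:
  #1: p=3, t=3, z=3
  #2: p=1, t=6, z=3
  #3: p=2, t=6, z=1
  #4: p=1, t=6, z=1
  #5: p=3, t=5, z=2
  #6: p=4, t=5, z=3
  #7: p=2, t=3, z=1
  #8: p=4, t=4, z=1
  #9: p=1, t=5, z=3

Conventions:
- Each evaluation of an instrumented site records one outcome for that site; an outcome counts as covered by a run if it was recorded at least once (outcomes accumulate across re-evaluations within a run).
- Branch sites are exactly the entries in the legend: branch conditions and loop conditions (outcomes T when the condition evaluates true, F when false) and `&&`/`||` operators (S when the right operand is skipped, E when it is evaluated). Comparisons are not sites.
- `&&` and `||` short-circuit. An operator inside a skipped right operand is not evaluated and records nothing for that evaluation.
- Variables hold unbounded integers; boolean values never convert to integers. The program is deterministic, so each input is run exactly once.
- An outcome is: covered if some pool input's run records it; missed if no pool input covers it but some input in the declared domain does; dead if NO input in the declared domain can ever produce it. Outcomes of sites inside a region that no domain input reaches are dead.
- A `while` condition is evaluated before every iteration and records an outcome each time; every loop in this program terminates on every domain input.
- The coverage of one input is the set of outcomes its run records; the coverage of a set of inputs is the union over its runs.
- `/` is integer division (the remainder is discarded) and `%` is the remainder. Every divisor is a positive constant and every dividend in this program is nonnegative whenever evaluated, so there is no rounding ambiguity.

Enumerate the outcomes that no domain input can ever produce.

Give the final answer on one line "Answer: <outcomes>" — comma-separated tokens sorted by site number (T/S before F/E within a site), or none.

running all 48 domain inputs and tallying outcomes:
  B3=T: zero occurrences over every domain input -> dead
  B4=T: zero occurrences over every domain input -> dead
  B4=F: zero occurrences over every domain input -> dead
  reachable outcomes have witnesses, e.g. B1=T (e.g. p=1, t=3, z=1), B1=F (e.g. p=1, t=3, z=1), B2=T (e.g. p=1, t=3, z=1), B2=F (e.g. p=1, t=3, z=1)

Answer: B3=T, B4=T, B4=F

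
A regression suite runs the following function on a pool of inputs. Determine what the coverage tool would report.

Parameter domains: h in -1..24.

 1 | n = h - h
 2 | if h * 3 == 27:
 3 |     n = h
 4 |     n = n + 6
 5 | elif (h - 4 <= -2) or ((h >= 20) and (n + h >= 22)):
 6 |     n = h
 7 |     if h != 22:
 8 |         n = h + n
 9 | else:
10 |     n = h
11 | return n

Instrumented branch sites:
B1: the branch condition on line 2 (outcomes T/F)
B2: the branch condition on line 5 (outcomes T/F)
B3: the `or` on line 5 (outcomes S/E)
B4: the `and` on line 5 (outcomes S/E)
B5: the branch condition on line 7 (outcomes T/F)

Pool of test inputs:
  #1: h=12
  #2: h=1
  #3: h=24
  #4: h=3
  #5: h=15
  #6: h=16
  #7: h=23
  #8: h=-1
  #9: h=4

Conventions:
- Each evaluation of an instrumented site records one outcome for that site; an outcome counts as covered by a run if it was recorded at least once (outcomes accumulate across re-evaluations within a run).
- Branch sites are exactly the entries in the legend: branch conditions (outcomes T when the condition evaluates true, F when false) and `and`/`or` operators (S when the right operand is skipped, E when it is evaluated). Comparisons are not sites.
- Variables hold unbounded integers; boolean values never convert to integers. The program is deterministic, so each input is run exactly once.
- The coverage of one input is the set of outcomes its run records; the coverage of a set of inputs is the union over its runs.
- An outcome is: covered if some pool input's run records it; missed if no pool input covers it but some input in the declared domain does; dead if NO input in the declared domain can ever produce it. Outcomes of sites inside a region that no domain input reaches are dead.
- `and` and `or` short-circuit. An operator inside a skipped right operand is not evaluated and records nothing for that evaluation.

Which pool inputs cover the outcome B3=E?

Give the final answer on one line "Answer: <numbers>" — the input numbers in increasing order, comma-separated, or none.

input #1 (h=12): hits B3=E
input #2 (h=1): never hits B3=E
input #3 (h=24): hits B3=E
input #4 (h=3): hits B3=E
input #5 (h=15): hits B3=E
input #6 (h=16): hits B3=E
input #7 (h=23): hits B3=E
input #8 (h=-1): never hits B3=E
input #9 (h=4): hits B3=E

Answer: 1, 3, 4, 5, 6, 7, 9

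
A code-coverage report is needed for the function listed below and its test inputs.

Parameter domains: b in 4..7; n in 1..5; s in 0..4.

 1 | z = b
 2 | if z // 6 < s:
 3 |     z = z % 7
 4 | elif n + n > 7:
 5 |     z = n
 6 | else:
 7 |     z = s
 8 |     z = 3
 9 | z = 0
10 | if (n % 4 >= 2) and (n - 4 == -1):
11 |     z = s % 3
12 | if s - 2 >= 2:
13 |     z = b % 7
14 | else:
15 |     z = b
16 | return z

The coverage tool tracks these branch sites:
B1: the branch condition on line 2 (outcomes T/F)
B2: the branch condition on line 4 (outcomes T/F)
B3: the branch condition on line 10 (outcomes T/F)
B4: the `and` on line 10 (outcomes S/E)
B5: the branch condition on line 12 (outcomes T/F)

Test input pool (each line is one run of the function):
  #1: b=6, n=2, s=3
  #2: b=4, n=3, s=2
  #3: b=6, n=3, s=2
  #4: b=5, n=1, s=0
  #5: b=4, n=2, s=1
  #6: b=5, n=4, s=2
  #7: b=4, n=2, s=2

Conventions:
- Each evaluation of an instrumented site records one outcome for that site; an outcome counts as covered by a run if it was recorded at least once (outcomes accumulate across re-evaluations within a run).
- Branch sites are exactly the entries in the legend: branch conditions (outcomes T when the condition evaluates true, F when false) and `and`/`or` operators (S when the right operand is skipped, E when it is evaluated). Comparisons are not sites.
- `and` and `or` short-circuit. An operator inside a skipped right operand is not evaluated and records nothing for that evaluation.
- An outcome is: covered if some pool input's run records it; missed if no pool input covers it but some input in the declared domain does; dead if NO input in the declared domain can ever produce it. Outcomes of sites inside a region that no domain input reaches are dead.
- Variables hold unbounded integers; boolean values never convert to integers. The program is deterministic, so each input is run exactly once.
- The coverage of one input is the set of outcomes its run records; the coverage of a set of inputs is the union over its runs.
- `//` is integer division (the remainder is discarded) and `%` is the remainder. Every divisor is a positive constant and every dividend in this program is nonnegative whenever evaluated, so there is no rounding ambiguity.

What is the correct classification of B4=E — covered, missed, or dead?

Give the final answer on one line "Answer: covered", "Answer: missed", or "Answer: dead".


B4=E is recorded by pool input(s) 1, 2, 3, 5, 7 -> covered
Answer: covered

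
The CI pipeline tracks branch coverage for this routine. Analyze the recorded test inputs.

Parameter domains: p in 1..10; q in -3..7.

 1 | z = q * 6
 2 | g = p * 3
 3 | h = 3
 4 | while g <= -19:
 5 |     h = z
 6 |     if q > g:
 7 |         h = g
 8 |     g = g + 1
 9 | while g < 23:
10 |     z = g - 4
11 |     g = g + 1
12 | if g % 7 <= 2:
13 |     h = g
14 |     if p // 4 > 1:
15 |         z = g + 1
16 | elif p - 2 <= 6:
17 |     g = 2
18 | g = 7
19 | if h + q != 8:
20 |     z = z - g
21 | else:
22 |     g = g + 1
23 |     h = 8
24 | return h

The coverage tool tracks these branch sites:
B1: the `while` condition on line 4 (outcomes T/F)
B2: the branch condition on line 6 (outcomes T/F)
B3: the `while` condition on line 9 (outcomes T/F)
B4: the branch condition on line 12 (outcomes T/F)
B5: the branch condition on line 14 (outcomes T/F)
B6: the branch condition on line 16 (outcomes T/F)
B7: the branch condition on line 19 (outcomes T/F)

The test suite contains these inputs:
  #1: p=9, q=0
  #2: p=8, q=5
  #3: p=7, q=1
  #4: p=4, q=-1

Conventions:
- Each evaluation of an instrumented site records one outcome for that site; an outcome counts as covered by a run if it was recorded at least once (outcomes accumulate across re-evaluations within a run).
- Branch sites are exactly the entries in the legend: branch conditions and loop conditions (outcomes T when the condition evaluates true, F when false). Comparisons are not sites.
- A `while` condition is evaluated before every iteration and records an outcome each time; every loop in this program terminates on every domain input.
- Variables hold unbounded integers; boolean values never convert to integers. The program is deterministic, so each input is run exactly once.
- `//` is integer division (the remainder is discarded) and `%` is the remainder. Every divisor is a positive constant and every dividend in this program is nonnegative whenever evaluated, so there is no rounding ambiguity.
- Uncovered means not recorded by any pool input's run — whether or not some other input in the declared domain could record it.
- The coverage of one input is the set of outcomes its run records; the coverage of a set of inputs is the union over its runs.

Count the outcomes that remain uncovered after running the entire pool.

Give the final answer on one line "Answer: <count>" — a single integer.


run #1 (p=9, q=0) records B1=F, B3=F, B4=F, B6=F, B7=T
run #2 (p=8, q=5) records B1=F, B3=F, B4=F, B6=T, B7=F
run #3 (p=7, q=1) records B1=F, B3=T, B3=F, B4=T, B5=F, B7=T
run #4 (p=4, q=-1) records B1=F, B3=T, B3=F, B4=T, B5=F, B7=T
union over the pool: B1=F, B3=T, B3=F, B4=T, B4=F, B5=F, B6=T, B6=F, B7=T, B7=F
uncovered (4 of 14): B1=T, B2=T, B2=F, B5=T
Answer: 4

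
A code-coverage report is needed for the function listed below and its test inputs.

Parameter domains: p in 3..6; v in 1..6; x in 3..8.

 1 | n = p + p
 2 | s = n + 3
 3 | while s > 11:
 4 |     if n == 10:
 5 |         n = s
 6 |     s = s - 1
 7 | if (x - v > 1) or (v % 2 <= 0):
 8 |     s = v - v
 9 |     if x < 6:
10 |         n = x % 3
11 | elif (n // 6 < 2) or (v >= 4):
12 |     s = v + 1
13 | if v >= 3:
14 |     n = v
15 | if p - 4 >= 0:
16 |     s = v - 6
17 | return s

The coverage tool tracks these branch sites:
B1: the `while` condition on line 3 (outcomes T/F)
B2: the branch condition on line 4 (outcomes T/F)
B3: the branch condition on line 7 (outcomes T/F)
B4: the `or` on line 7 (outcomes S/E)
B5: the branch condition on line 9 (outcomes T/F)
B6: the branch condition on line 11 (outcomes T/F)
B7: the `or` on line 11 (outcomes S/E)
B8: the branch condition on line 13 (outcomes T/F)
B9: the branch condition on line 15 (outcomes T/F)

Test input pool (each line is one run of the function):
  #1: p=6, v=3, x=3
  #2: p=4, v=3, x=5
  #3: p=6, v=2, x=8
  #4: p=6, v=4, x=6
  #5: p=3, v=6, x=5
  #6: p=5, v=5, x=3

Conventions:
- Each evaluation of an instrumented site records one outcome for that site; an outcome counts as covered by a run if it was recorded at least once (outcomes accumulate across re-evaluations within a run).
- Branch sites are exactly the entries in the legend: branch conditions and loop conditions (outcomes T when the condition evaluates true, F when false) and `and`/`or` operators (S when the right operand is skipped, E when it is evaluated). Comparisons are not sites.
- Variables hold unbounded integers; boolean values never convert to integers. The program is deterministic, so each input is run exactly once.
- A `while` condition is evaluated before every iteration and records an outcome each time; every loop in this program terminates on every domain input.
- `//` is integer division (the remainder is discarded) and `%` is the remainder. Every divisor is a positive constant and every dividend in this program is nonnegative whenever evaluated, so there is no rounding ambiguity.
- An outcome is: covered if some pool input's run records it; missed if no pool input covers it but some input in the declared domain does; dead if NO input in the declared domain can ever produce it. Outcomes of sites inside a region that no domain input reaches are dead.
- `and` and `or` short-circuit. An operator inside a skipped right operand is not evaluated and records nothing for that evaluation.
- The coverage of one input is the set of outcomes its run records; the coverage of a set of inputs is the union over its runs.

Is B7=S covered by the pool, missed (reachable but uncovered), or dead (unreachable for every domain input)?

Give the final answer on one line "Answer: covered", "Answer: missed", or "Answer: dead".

no pool input records B7=S
but domain input (p=3, v=3, x=3) does record it -> reachable, so missed

Answer: missed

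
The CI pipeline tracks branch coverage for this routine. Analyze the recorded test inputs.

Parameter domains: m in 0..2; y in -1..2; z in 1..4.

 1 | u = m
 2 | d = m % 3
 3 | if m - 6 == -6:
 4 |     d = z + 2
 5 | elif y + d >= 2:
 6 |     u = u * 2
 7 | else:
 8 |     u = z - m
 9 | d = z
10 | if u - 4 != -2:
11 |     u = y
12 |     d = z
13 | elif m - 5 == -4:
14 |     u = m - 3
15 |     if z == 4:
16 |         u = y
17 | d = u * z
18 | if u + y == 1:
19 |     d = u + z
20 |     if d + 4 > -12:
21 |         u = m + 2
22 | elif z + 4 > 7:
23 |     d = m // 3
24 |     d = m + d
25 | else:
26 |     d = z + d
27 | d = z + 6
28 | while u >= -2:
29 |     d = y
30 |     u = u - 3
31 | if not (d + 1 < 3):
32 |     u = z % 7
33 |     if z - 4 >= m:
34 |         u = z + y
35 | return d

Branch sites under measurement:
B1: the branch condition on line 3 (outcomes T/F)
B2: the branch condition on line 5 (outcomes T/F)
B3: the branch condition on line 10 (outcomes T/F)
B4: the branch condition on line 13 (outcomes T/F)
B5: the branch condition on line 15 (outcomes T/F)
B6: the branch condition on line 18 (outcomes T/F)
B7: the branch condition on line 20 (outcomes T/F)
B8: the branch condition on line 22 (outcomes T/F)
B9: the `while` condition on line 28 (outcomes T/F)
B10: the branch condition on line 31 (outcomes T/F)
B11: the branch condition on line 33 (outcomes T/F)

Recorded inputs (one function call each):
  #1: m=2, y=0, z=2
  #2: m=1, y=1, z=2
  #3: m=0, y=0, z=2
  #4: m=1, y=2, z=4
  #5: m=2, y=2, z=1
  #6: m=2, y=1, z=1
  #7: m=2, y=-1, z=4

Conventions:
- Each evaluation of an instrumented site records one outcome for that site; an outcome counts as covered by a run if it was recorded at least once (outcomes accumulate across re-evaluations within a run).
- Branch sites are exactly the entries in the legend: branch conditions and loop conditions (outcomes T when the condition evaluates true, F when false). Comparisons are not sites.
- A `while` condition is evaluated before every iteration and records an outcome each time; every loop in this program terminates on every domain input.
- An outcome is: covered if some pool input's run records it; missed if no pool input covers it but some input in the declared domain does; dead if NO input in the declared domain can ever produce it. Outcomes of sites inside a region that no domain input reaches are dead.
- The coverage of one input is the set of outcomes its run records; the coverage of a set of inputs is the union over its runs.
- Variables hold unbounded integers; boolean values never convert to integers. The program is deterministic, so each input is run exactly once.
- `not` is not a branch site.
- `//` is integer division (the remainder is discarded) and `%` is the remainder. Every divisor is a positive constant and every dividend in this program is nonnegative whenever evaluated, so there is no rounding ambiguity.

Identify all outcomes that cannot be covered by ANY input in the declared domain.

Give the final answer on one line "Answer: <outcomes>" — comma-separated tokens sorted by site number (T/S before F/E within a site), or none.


running all 48 domain inputs and tallying outcomes:
  B7=F: never recorded by any domain input -> dead
  reachable outcomes have witnesses, e.g. B1=T (e.g. m=0, y=-1, z=1), B1=F (e.g. m=1, y=-1, z=1), B2=T (e.g. m=1, y=1, z=1), B2=F (e.g. m=1, y=-1, z=1)
Answer: B7=F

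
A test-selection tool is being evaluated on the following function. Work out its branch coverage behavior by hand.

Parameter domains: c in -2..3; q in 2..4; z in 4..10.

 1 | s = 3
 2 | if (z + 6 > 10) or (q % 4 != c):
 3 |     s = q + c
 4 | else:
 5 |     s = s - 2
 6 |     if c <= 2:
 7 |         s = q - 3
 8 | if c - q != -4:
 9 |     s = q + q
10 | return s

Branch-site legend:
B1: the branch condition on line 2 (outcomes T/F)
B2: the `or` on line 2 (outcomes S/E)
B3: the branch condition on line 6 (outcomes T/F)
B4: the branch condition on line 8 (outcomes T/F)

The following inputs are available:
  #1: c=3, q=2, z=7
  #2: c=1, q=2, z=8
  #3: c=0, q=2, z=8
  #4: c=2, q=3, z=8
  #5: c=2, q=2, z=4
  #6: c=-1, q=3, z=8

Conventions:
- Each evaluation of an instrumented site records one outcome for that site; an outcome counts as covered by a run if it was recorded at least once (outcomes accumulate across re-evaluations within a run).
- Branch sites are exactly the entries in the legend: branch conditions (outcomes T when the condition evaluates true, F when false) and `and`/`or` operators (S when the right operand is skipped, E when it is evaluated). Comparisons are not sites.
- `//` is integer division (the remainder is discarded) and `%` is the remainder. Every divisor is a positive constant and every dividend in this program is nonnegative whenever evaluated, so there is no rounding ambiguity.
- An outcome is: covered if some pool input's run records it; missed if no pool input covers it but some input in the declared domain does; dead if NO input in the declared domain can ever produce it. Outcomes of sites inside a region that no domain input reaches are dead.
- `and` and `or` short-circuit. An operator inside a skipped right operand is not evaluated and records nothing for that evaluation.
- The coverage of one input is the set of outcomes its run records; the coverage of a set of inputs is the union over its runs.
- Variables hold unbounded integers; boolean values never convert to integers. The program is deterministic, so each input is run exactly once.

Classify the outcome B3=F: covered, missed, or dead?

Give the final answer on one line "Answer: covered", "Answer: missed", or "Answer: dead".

no pool input records B3=F
but domain input (c=3, q=3, z=4) does record it -> reachable, so missed

Answer: missed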